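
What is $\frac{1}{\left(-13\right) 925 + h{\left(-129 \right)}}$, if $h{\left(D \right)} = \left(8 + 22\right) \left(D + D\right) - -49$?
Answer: $- \frac{1}{19716} \approx -5.072 \cdot 10^{-5}$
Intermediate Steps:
$h{\left(D \right)} = 49 + 60 D$ ($h{\left(D \right)} = 30 \cdot 2 D + 49 = 60 D + 49 = 49 + 60 D$)
$\frac{1}{\left(-13\right) 925 + h{\left(-129 \right)}} = \frac{1}{\left(-13\right) 925 + \left(49 + 60 \left(-129\right)\right)} = \frac{1}{-12025 + \left(49 - 7740\right)} = \frac{1}{-12025 - 7691} = \frac{1}{-19716} = - \frac{1}{19716}$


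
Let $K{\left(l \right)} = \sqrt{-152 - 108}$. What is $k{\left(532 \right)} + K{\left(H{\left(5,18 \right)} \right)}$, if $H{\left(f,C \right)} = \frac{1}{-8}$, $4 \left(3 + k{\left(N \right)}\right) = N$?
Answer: $130 + 2 i \sqrt{65} \approx 130.0 + 16.125 i$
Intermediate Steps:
$k{\left(N \right)} = -3 + \frac{N}{4}$
$H{\left(f,C \right)} = - \frac{1}{8}$
$K{\left(l \right)} = 2 i \sqrt{65}$ ($K{\left(l \right)} = \sqrt{-260} = 2 i \sqrt{65}$)
$k{\left(532 \right)} + K{\left(H{\left(5,18 \right)} \right)} = \left(-3 + \frac{1}{4} \cdot 532\right) + 2 i \sqrt{65} = \left(-3 + 133\right) + 2 i \sqrt{65} = 130 + 2 i \sqrt{65}$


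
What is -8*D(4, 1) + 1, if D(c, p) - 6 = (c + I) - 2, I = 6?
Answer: -111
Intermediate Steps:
D(c, p) = 10 + c (D(c, p) = 6 + ((c + 6) - 2) = 6 + ((6 + c) - 2) = 6 + (4 + c) = 10 + c)
-8*D(4, 1) + 1 = -8*(10 + 4) + 1 = -8*14 + 1 = -112 + 1 = -111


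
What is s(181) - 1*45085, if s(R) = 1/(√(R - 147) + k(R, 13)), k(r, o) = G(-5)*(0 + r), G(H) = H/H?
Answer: -1475496614/32727 - √34/32727 ≈ -45085.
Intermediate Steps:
G(H) = 1
k(r, o) = r (k(r, o) = 1*(0 + r) = 1*r = r)
s(R) = 1/(R + √(-147 + R)) (s(R) = 1/(√(R - 147) + R) = 1/(√(-147 + R) + R) = 1/(R + √(-147 + R)))
s(181) - 1*45085 = 1/(181 + √(-147 + 181)) - 1*45085 = 1/(181 + √34) - 45085 = -45085 + 1/(181 + √34)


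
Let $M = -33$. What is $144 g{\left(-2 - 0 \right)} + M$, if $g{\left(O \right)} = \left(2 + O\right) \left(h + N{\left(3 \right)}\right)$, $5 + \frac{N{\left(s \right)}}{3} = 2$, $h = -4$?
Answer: $-33$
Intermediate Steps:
$N{\left(s \right)} = -9$ ($N{\left(s \right)} = -15 + 3 \cdot 2 = -15 + 6 = -9$)
$g{\left(O \right)} = -26 - 13 O$ ($g{\left(O \right)} = \left(2 + O\right) \left(-4 - 9\right) = \left(2 + O\right) \left(-13\right) = -26 - 13 O$)
$144 g{\left(-2 - 0 \right)} + M = 144 \left(-26 - 13 \left(-2 - 0\right)\right) - 33 = 144 \left(-26 - 13 \left(-2 + 0\right)\right) - 33 = 144 \left(-26 - -26\right) - 33 = 144 \left(-26 + 26\right) - 33 = 144 \cdot 0 - 33 = 0 - 33 = -33$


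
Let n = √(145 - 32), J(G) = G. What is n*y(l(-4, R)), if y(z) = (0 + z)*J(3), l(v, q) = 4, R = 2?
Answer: 12*√113 ≈ 127.56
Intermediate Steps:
y(z) = 3*z (y(z) = (0 + z)*3 = z*3 = 3*z)
n = √113 ≈ 10.630
n*y(l(-4, R)) = √113*(3*4) = √113*12 = 12*√113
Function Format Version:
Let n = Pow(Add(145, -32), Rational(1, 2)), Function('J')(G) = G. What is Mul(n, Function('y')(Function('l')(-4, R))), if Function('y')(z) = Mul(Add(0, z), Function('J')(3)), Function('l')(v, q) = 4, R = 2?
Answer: Mul(12, Pow(113, Rational(1, 2))) ≈ 127.56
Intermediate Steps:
Function('y')(z) = Mul(3, z) (Function('y')(z) = Mul(Add(0, z), 3) = Mul(z, 3) = Mul(3, z))
n = Pow(113, Rational(1, 2)) ≈ 10.630
Mul(n, Function('y')(Function('l')(-4, R))) = Mul(Pow(113, Rational(1, 2)), Mul(3, 4)) = Mul(Pow(113, Rational(1, 2)), 12) = Mul(12, Pow(113, Rational(1, 2)))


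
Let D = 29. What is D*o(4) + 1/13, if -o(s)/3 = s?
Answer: -4523/13 ≈ -347.92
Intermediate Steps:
o(s) = -3*s
D*o(4) + 1/13 = 29*(-3*4) + 1/13 = 29*(-12) + 1/13 = -348 + 1/13 = -4523/13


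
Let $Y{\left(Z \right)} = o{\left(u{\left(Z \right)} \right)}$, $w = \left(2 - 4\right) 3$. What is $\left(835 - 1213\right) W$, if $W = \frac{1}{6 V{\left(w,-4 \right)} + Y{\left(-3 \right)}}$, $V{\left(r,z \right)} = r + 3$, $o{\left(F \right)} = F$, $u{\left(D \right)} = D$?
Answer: $18$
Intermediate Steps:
$w = -6$ ($w = \left(-2\right) 3 = -6$)
$Y{\left(Z \right)} = Z$
$V{\left(r,z \right)} = 3 + r$
$W = - \frac{1}{21}$ ($W = \frac{1}{6 \left(3 - 6\right) - 3} = \frac{1}{6 \left(-3\right) - 3} = \frac{1}{-18 - 3} = \frac{1}{-21} = - \frac{1}{21} \approx -0.047619$)
$\left(835 - 1213\right) W = \left(835 - 1213\right) \left(- \frac{1}{21}\right) = \left(-378\right) \left(- \frac{1}{21}\right) = 18$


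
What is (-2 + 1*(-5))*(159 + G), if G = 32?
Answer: -1337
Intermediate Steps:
(-2 + 1*(-5))*(159 + G) = (-2 + 1*(-5))*(159 + 32) = (-2 - 5)*191 = -7*191 = -1337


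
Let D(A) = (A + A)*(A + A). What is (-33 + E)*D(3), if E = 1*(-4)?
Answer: -1332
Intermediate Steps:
E = -4
D(A) = 4*A² (D(A) = (2*A)*(2*A) = 4*A²)
(-33 + E)*D(3) = (-33 - 4)*(4*3²) = -148*9 = -37*36 = -1332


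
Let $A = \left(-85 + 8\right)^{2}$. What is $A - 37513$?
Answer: $-31584$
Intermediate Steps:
$A = 5929$ ($A = \left(-77\right)^{2} = 5929$)
$A - 37513 = 5929 - 37513 = -31584$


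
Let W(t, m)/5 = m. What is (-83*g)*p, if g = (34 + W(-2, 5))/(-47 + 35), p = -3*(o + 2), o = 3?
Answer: -24485/4 ≈ -6121.3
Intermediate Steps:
W(t, m) = 5*m
p = -15 (p = -3*(3 + 2) = -3*5 = -15)
g = -59/12 (g = (34 + 5*5)/(-47 + 35) = (34 + 25)/(-12) = 59*(-1/12) = -59/12 ≈ -4.9167)
(-83*g)*p = -83*(-59/12)*(-15) = (4897/12)*(-15) = -24485/4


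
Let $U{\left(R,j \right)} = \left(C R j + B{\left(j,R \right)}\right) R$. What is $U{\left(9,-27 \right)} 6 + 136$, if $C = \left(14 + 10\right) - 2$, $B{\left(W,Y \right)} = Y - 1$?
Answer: $-288116$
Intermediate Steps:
$B{\left(W,Y \right)} = -1 + Y$ ($B{\left(W,Y \right)} = Y - 1 = -1 + Y$)
$C = 22$ ($C = 24 - 2 = 22$)
$U{\left(R,j \right)} = R \left(-1 + R + 22 R j\right)$ ($U{\left(R,j \right)} = \left(22 R j + \left(-1 + R\right)\right) R = \left(-1 + R + 22 R j\right) R = R \left(-1 + R + 22 R j\right)$)
$U{\left(9,-27 \right)} 6 + 136 = 9 \left(-1 + 9 + 22 \cdot 9 \left(-27\right)\right) 6 + 136 = 9 \left(-1 + 9 - 5346\right) 6 + 136 = 9 \left(-5338\right) 6 + 136 = \left(-48042\right) 6 + 136 = -288252 + 136 = -288116$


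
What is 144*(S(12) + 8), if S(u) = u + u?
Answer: 4608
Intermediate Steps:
S(u) = 2*u
144*(S(12) + 8) = 144*(2*12 + 8) = 144*(24 + 8) = 144*32 = 4608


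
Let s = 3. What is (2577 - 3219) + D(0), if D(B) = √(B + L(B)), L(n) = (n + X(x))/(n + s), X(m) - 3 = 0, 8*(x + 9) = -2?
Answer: -641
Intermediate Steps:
x = -37/4 (x = -9 + (⅛)*(-2) = -9 - ¼ = -37/4 ≈ -9.2500)
X(m) = 3 (X(m) = 3 + 0 = 3)
L(n) = 1 (L(n) = (n + 3)/(n + 3) = (3 + n)/(3 + n) = 1)
D(B) = √(1 + B) (D(B) = √(B + 1) = √(1 + B))
(2577 - 3219) + D(0) = (2577 - 3219) + √(1 + 0) = -642 + √1 = -642 + 1 = -641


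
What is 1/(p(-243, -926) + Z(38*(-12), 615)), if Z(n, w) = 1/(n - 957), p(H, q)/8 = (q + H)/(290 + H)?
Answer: -66411/13214423 ≈ -0.0050256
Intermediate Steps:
p(H, q) = 8*(H + q)/(290 + H) (p(H, q) = 8*((q + H)/(290 + H)) = 8*((H + q)/(290 + H)) = 8*(H + q)/(290 + H))
Z(n, w) = 1/(-957 + n)
1/(p(-243, -926) + Z(38*(-12), 615)) = 1/(8*(-243 - 926)/(290 - 243) + 1/(-957 + 38*(-12))) = 1/(8*(-1169)/47 + 1/(-957 - 456)) = 1/(8*(1/47)*(-1169) + 1/(-1413)) = 1/(-9352/47 - 1/1413) = 1/(-13214423/66411) = -66411/13214423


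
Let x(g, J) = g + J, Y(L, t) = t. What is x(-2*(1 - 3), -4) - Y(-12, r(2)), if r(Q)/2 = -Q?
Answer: 4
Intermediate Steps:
r(Q) = -2*Q (r(Q) = 2*(-Q) = -2*Q)
x(g, J) = J + g
x(-2*(1 - 3), -4) - Y(-12, r(2)) = (-4 - 2*(1 - 3)) - (-2)*2 = (-4 - 2*(-2)) - 1*(-4) = (-4 + 4) + 4 = 0 + 4 = 4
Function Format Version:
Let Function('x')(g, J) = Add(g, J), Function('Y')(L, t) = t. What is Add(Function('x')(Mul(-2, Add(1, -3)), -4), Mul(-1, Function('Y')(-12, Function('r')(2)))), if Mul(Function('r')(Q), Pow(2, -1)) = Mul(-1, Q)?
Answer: 4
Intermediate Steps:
Function('r')(Q) = Mul(-2, Q) (Function('r')(Q) = Mul(2, Mul(-1, Q)) = Mul(-2, Q))
Function('x')(g, J) = Add(J, g)
Add(Function('x')(Mul(-2, Add(1, -3)), -4), Mul(-1, Function('Y')(-12, Function('r')(2)))) = Add(Add(-4, Mul(-2, Add(1, -3))), Mul(-1, Mul(-2, 2))) = Add(Add(-4, Mul(-2, -2)), Mul(-1, -4)) = Add(Add(-4, 4), 4) = Add(0, 4) = 4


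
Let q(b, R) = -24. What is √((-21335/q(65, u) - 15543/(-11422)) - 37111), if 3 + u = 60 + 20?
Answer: I*√170115318375198/68532 ≈ 190.32*I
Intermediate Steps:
u = 77 (u = -3 + (60 + 20) = -3 + 80 = 77)
√((-21335/q(65, u) - 15543/(-11422)) - 37111) = √((-21335/(-24) - 15543/(-11422)) - 37111) = √((-21335*(-1/24) - 15543*(-1/11422)) - 37111) = √((21335/24 + 15543/11422) - 37111) = √(122030701/137064 - 37111) = √(-4964551403/137064) = I*√170115318375198/68532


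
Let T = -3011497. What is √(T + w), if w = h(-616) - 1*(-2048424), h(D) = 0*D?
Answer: I*√963073 ≈ 981.36*I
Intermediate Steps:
h(D) = 0
w = 2048424 (w = 0 - 1*(-2048424) = 0 + 2048424 = 2048424)
√(T + w) = √(-3011497 + 2048424) = √(-963073) = I*√963073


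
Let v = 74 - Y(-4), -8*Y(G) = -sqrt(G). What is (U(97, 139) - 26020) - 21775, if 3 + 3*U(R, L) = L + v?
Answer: -47725 - I/12 ≈ -47725.0 - 0.083333*I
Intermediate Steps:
Y(G) = sqrt(G)/8 (Y(G) = -(-1)*sqrt(G)/8 = sqrt(G)/8)
v = 74 - I/4 (v = 74 - sqrt(-4)/8 = 74 - 2*I/8 = 74 - I/4 ≈ 74.0 - 0.25*I)
U(R, L) = 71/3 - I/12 + L/3 (U(R, L) = -1 + (L + (74 - I/4))/3 = -1 + (74 + L - I/4)/3 = -1 + (74/3 - I/12 + L/3) = 71/3 - I/12 + L/3)
(U(97, 139) - 26020) - 21775 = ((71/3 - I/12 + (1/3)*139) - 26020) - 21775 = ((71/3 - I/12 + 139/3) - 26020) - 21775 = ((70 - I/12) - 26020) - 21775 = (-25950 - I/12) - 21775 = -47725 - I/12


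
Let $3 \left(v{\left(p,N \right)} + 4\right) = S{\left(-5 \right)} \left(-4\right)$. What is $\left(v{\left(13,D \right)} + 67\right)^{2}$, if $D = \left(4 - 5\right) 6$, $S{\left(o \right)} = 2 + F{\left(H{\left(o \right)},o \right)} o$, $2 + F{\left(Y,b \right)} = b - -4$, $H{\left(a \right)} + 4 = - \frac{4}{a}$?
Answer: $\frac{14641}{9} \approx 1626.8$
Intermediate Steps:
$H{\left(a \right)} = -4 - \frac{4}{a}$
$F{\left(Y,b \right)} = 2 + b$ ($F{\left(Y,b \right)} = -2 + \left(b - -4\right) = -2 + \left(b + 4\right) = -2 + \left(4 + b\right) = 2 + b$)
$S{\left(o \right)} = 2 + o \left(2 + o\right)$ ($S{\left(o \right)} = 2 + \left(2 + o\right) o = 2 + o \left(2 + o\right)$)
$D = -6$ ($D = \left(-1\right) 6 = -6$)
$v{\left(p,N \right)} = - \frac{80}{3}$ ($v{\left(p,N \right)} = -4 + \frac{\left(2 - 5 \left(2 - 5\right)\right) \left(-4\right)}{3} = -4 + \frac{\left(2 - -15\right) \left(-4\right)}{3} = -4 + \frac{\left(2 + 15\right) \left(-4\right)}{3} = -4 + \frac{17 \left(-4\right)}{3} = -4 + \frac{1}{3} \left(-68\right) = -4 - \frac{68}{3} = - \frac{80}{3}$)
$\left(v{\left(13,D \right)} + 67\right)^{2} = \left(- \frac{80}{3} + 67\right)^{2} = \left(\frac{121}{3}\right)^{2} = \frac{14641}{9}$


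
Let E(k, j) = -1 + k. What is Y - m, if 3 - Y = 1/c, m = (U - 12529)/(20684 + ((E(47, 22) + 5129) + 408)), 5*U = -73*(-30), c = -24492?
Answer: 2226153131/643331364 ≈ 3.4604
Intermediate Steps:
U = 438 (U = (-73*(-30))/5 = (⅕)*2190 = 438)
m = -12091/26267 (m = (438 - 12529)/(20684 + (((-1 + 47) + 5129) + 408)) = -12091/(20684 + ((46 + 5129) + 408)) = -12091/(20684 + (5175 + 408)) = -12091/(20684 + 5583) = -12091/26267 ≈ -0.46031)
Y = 73477/24492 (Y = 3 - 1/(-24492) = 3 - 1*(-1/24492) = 3 + 1/24492 = 73477/24492 ≈ 3.0000)
Y - m = 73477/24492 - 1*(-12091/26267) = 73477/24492 + 12091/26267 = 2226153131/643331364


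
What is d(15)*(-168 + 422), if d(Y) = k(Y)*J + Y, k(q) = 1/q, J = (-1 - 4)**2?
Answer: 12700/3 ≈ 4233.3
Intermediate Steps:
J = 25 (J = (-5)**2 = 25)
d(Y) = Y + 25/Y (d(Y) = 25/Y + Y = Y + 25/Y)
d(15)*(-168 + 422) = (15 + 25/15)*(-168 + 422) = (15 + 25*(1/15))*254 = (15 + 5/3)*254 = (50/3)*254 = 12700/3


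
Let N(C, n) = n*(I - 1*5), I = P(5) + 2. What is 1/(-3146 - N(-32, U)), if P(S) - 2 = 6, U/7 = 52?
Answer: -1/4966 ≈ -0.00020137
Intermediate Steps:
U = 364 (U = 7*52 = 364)
P(S) = 8 (P(S) = 2 + 6 = 8)
I = 10 (I = 8 + 2 = 10)
N(C, n) = 5*n (N(C, n) = n*(10 - 1*5) = n*(10 - 5) = n*5 = 5*n)
1/(-3146 - N(-32, U)) = 1/(-3146 - 5*364) = 1/(-3146 - 1*1820) = 1/(-3146 - 1820) = 1/(-4966) = -1/4966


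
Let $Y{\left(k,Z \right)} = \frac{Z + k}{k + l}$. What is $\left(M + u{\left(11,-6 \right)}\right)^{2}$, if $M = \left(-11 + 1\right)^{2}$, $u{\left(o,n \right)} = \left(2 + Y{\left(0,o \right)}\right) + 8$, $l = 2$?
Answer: $\frac{53361}{4} \approx 13340.0$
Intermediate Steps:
$Y{\left(k,Z \right)} = \frac{Z + k}{2 + k}$ ($Y{\left(k,Z \right)} = \frac{Z + k}{k + 2} = \frac{Z + k}{2 + k}$)
$u{\left(o,n \right)} = 10 + \frac{o}{2}$ ($u{\left(o,n \right)} = \left(2 + \frac{o + 0}{2 + 0}\right) + 8 = \left(2 + \frac{o}{2}\right) + 8 = 10 + \frac{o}{2}$)
$M = 100$ ($M = \left(-10\right)^{2} = 100$)
$\left(M + u{\left(11,-6 \right)}\right)^{2} = \left(100 + \left(10 + \frac{1}{2} \cdot 11\right)\right)^{2} = \left(100 + \left(10 + \frac{11}{2}\right)\right)^{2} = \left(100 + \frac{31}{2}\right)^{2} = \left(\frac{231}{2}\right)^{2} = \frac{53361}{4}$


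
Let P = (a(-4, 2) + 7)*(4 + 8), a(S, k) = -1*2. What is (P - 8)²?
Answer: 2704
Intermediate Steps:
a(S, k) = -2
P = 60 (P = (-2 + 7)*(4 + 8) = 5*12 = 60)
(P - 8)² = (60 - 8)² = 52² = 2704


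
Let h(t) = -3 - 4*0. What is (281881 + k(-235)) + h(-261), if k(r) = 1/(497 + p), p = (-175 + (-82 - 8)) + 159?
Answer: 110214299/391 ≈ 2.8188e+5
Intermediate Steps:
p = -106 (p = (-175 - 90) + 159 = -265 + 159 = -106)
k(r) = 1/391 (k(r) = 1/(497 - 106) = 1/391)
h(t) = -3 (h(t) = -3 + 0 = -3)
(281881 + k(-235)) + h(-261) = (281881 + 1/391) - 3 = 110215472/391 - 3 = 110214299/391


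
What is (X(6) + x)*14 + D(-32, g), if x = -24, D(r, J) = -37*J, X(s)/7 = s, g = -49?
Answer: 2065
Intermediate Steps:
X(s) = 7*s
(X(6) + x)*14 + D(-32, g) = (7*6 - 24)*14 - 37*(-49) = (42 - 24)*14 + 1813 = 18*14 + 1813 = 252 + 1813 = 2065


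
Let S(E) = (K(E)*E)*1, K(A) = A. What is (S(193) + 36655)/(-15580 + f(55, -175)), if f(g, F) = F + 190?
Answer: -73904/15565 ≈ -4.7481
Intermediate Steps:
f(g, F) = 190 + F
S(E) = E² (S(E) = (E*E)*1 = E²*1 = E²)
(S(193) + 36655)/(-15580 + f(55, -175)) = (193² + 36655)/(-15580 + (190 - 175)) = (37249 + 36655)/(-15580 + 15) = 73904/(-15565) = 73904*(-1/15565) = -73904/15565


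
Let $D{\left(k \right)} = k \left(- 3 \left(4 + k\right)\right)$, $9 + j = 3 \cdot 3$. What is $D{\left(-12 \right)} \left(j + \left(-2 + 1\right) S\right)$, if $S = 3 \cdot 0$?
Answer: $0$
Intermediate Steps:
$j = 0$ ($j = -9 + 3 \cdot 3 = -9 + 9 = 0$)
$S = 0$
$D{\left(k \right)} = k \left(-12 - 3 k\right)$
$D{\left(-12 \right)} \left(j + \left(-2 + 1\right) S\right) = \left(-3\right) \left(-12\right) \left(4 - 12\right) \left(0 + \left(-2 + 1\right) 0\right) = \left(-3\right) \left(-12\right) \left(-8\right) \left(0 - 0\right) = - 288 \left(0 + 0\right) = \left(-288\right) 0 = 0$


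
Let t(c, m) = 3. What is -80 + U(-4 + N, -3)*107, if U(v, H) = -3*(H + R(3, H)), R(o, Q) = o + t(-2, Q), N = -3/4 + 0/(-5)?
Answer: -1043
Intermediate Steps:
N = -3/4 (N = -3*1/4 + 0*(-1/5) = -3/4 + 0 = -3/4 ≈ -0.75000)
R(o, Q) = 3 + o (R(o, Q) = o + 3 = 3 + o)
U(v, H) = -18 - 3*H (U(v, H) = -3*(H + (3 + 3)) = -3*(H + 6) = -3*(6 + H) = -18 - 3*H)
-80 + U(-4 + N, -3)*107 = -80 + (-18 - 3*(-3))*107 = -80 + (-18 + 9)*107 = -80 - 9*107 = -80 - 963 = -1043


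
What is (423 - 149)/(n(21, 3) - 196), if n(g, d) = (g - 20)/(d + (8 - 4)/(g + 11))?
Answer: -3425/2446 ≈ -1.4002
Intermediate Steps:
n(g, d) = (-20 + g)/(d + 4/(11 + g))
(423 - 149)/(n(21, 3) - 196) = (423 - 149)/((-220 + 21² - 9*21)/(4 + 11*3 + 3*21) - 196) = 274/((-220 + 441 - 189)/(4 + 33 + 63) - 196) = 274/(32/100 - 196) = 274/((1/100)*32 - 196) = 274/(8/25 - 196) = 274/(-4892/25) = 274*(-25/4892) = -3425/2446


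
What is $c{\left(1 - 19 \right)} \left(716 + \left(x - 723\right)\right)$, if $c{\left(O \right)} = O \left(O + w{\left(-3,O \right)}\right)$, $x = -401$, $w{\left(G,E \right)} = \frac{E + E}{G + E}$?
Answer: $- \frac{837216}{7} \approx -1.196 \cdot 10^{5}$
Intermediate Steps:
$w{\left(G,E \right)} = \frac{2 E}{E + G}$
$c{\left(O \right)} = O \left(O + \frac{2 O}{-3 + O}\right)$ ($c{\left(O \right)} = O \left(O + \frac{2 O}{O - 3}\right) = O \left(O + \frac{2 O}{-3 + O}\right)$)
$c{\left(1 - 19 \right)} \left(716 + \left(x - 723\right)\right) = \frac{\left(1 - 19\right)^{2} \left(-1 + \left(1 - 19\right)\right)}{-3 + \left(1 - 19\right)} \left(716 - 1124\right) = \frac{\left(-18\right)^{2} \left(-1 - 18\right)}{-3 - 18} \left(716 - 1124\right) = 324 \frac{1}{-21} \left(-19\right) \left(716 - 1124\right) = 324 \left(- \frac{1}{21}\right) \left(-19\right) \left(-408\right) = \frac{2052}{7} \left(-408\right) = - \frac{837216}{7}$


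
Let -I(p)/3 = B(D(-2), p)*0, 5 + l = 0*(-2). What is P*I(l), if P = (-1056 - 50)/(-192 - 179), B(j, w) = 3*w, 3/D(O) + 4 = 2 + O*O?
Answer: 0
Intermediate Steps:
D(O) = 3/(-2 + O**2) (D(O) = 3/(-4 + (2 + O*O)) = 3/(-4 + (2 + O**2)) = 3/(-2 + O**2))
l = -5 (l = -5 + 0*(-2) = -5 + 0 = -5)
I(p) = 0 (I(p) = -3*3*p*0 = -3*0 = 0)
P = 158/53 (P = -1106/(-371) = -1106*(-1/371) = 158/53 ≈ 2.9811)
P*I(l) = (158/53)*0 = 0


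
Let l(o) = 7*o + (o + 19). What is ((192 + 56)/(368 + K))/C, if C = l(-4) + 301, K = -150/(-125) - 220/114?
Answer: 2945/1256064 ≈ 0.0023446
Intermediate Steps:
K = -208/285 (K = -150*(-1/125) - 220*1/114 = 6/5 - 110/57 = -208/285 ≈ -0.72982)
l(o) = 19 + 8*o (l(o) = 7*o + (19 + o) = 19 + 8*o)
C = 288 (C = (19 + 8*(-4)) + 301 = (19 - 32) + 301 = -13 + 301 = 288)
((192 + 56)/(368 + K))/C = ((192 + 56)/(368 - 208/285))/288 = (248/(104672/285))*(1/288) = (248*(285/104672))*(1/288) = (8835/13084)*(1/288) = 2945/1256064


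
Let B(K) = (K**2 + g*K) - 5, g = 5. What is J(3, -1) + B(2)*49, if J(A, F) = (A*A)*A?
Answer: 468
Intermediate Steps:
B(K) = -5 + K**2 + 5*K (B(K) = (K**2 + 5*K) - 5 = -5 + K**2 + 5*K)
J(A, F) = A**3 (J(A, F) = A**2*A = A**3)
J(3, -1) + B(2)*49 = 3**3 + (-5 + 2**2 + 5*2)*49 = 27 + (-5 + 4 + 10)*49 = 27 + 9*49 = 27 + 441 = 468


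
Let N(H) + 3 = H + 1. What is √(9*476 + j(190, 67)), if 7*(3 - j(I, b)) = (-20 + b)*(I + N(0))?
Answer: √148211/7 ≈ 54.997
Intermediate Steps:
N(H) = -2 + H (N(H) = -3 + (H + 1) = -3 + (1 + H) = -2 + H)
j(I, b) = 3 - (-20 + b)*(-2 + I)/7 (j(I, b) = 3 - (-20 + b)*(I + (-2 + 0))/7 = 3 - (-20 + b)*(I - 2)/7 = 3 - (-20 + b)*(-2 + I)/7)
√(9*476 + j(190, 67)) = √(9*476 + (-19/7 + (2/7)*67 + (20/7)*190 - ⅐*190*67)) = √(4284 + (-19/7 + 134/7 + 3800/7 - 12730/7)) = √(4284 - 8815/7) = √(21173/7) = √148211/7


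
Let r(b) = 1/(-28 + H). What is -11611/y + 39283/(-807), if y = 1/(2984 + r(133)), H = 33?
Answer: -139811115332/4035 ≈ -3.4650e+7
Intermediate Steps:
r(b) = ⅕ (r(b) = 1/(-28 + 33) = 1/5 = ⅕)
y = 5/14921 (y = 1/(2984 + ⅕) = 1/(14921/5) = 5/14921 ≈ 0.00033510)
-11611/y + 39283/(-807) = -11611/5/14921 + 39283/(-807) = -11611*14921/5 + 39283*(-1/807) = -173247731/5 - 39283/807 = -139811115332/4035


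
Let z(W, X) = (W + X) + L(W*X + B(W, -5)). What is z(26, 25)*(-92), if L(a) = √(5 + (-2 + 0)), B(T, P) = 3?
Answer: -4692 - 92*√3 ≈ -4851.4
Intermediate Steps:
L(a) = √3 (L(a) = √(5 - 2) = √3)
z(W, X) = W + X + √3 (z(W, X) = (W + X) + √3 = W + X + √3)
z(26, 25)*(-92) = (26 + 25 + √3)*(-92) = (51 + √3)*(-92) = -4692 - 92*√3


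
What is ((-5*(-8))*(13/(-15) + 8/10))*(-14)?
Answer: 112/3 ≈ 37.333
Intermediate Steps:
((-5*(-8))*(13/(-15) + 8/10))*(-14) = (40*(13*(-1/15) + 8*(⅒)))*(-14) = (40*(-13/15 + ⅘))*(-14) = (40*(-1/15))*(-14) = -8/3*(-14) = 112/3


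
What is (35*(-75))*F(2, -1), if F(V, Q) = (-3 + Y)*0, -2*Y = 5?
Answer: 0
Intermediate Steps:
Y = -5/2 (Y = -1/2*5 = -5/2 ≈ -2.5000)
F(V, Q) = 0 (F(V, Q) = (-3 - 5/2)*0 = -11/2*0 = 0)
(35*(-75))*F(2, -1) = (35*(-75))*0 = -2625*0 = 0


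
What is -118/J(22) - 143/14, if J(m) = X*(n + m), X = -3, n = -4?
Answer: -3035/378 ≈ -8.0291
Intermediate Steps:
J(m) = 12 - 3*m (J(m) = -3*(-4 + m) = 12 - 3*m)
-118/J(22) - 143/14 = -118/(12 - 3*22) - 143/14 = -118/(12 - 66) - 143*1/14 = -118/(-54) - 143/14 = -118*(-1/54) - 143/14 = 59/27 - 143/14 = -3035/378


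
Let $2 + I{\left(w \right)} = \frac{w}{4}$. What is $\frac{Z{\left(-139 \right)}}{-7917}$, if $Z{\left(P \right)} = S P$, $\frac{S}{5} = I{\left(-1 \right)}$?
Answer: $- \frac{2085}{10556} \approx -0.19752$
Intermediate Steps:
$I{\left(w \right)} = -2 + \frac{w}{4}$
$S = - \frac{45}{4}$ ($S = 5 \left(-2 + \frac{1}{4} \left(-1\right)\right) = 5 \left(-2 - \frac{1}{4}\right) = 5 \left(- \frac{9}{4}\right) = - \frac{45}{4} \approx -11.25$)
$Z{\left(P \right)} = - \frac{45 P}{4}$
$\frac{Z{\left(-139 \right)}}{-7917} = \frac{\left(- \frac{45}{4}\right) \left(-139\right)}{-7917} = \frac{6255}{4} \left(- \frac{1}{7917}\right) = - \frac{2085}{10556}$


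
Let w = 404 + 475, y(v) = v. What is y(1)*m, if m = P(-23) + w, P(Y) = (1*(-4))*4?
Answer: 863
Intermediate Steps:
P(Y) = -16 (P(Y) = -4*4 = -16)
w = 879
m = 863 (m = -16 + 879 = 863)
y(1)*m = 1*863 = 863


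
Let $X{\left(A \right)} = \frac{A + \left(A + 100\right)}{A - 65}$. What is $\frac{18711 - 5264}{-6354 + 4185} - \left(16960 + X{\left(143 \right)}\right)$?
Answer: $- \frac{478535470}{28197} \approx -16971.0$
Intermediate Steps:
$X{\left(A \right)} = \frac{100 + 2 A}{-65 + A}$ ($X{\left(A \right)} = \frac{A + \left(100 + A\right)}{-65 + A} = \frac{100 + 2 A}{-65 + A}$)
$\frac{18711 - 5264}{-6354 + 4185} - \left(16960 + X{\left(143 \right)}\right) = \frac{18711 - 5264}{-6354 + 4185} - \left(16960 + \frac{2 \left(50 + 143\right)}{-65 + 143}\right) = \frac{13447}{-2169} - \left(16960 + 2 \cdot \frac{1}{78} \cdot 193\right) = 13447 \left(- \frac{1}{2169}\right) - \left(16960 + 2 \cdot \frac{1}{78} \cdot 193\right) = - \frac{13447}{2169} - \frac{661633}{39} = - \frac{478535470}{28197}$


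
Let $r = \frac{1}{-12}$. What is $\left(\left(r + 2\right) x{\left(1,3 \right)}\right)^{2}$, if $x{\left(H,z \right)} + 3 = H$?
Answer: $\frac{529}{36} \approx 14.694$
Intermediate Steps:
$x{\left(H,z \right)} = -3 + H$
$r = - \frac{1}{12} \approx -0.083333$
$\left(\left(r + 2\right) x{\left(1,3 \right)}\right)^{2} = \left(\left(- \frac{1}{12} + 2\right) \left(-3 + 1\right)\right)^{2} = \left(\frac{23}{12} \left(-2\right)\right)^{2} = \left(- \frac{23}{6}\right)^{2} = \frac{529}{36}$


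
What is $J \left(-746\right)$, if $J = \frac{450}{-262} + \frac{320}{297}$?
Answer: $\frac{18579130}{38907} \approx 477.53$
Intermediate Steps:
$J = - \frac{24905}{38907}$ ($J = 450 \left(- \frac{1}{262}\right) + 320 \cdot \frac{1}{297} = - \frac{225}{131} + \frac{320}{297} = - \frac{24905}{38907} \approx -0.64012$)
$J \left(-746\right) = \left(- \frac{24905}{38907}\right) \left(-746\right) = \frac{18579130}{38907}$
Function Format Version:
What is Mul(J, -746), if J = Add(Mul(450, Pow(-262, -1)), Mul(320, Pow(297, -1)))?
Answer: Rational(18579130, 38907) ≈ 477.53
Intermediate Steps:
J = Rational(-24905, 38907) (J = Add(Mul(450, Rational(-1, 262)), Mul(320, Rational(1, 297))) = Add(Rational(-225, 131), Rational(320, 297)) = Rational(-24905, 38907) ≈ -0.64012)
Mul(J, -746) = Mul(Rational(-24905, 38907), -746) = Rational(18579130, 38907)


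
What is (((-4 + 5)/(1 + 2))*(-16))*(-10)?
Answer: 160/3 ≈ 53.333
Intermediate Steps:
(((-4 + 5)/(1 + 2))*(-16))*(-10) = ((1/3)*(-16))*(-10) = -16/3*(-10) = 160/3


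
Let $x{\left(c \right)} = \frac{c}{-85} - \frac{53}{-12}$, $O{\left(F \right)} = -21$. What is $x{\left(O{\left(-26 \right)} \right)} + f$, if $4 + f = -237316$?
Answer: $- \frac{242061643}{1020} \approx -2.3732 \cdot 10^{5}$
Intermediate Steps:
$f = -237320$ ($f = -4 - 237316 = -237320$)
$x{\left(c \right)} = \frac{53}{12} - \frac{c}{85}$ ($x{\left(c \right)} = c \left(- \frac{1}{85}\right) - - \frac{53}{12} = - \frac{c}{85} + \frac{53}{12} = \frac{53}{12} - \frac{c}{85}$)
$x{\left(O{\left(-26 \right)} \right)} + f = \left(\frac{53}{12} - - \frac{21}{85}\right) - 237320 = \left(\frac{53}{12} + \frac{21}{85}\right) - 237320 = \frac{4757}{1020} - 237320 = - \frac{242061643}{1020}$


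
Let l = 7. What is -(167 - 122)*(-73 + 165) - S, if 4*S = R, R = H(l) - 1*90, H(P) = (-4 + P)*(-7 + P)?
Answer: -8235/2 ≈ -4117.5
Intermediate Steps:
H(P) = (-7 + P)*(-4 + P)
R = -90 (R = (28 + 7² - 11*7) - 1*90 = (28 + 49 - 77) - 90 = 0 - 90 = -90)
S = -45/2 (S = (¼)*(-90) = -45/2 ≈ -22.500)
-(167 - 122)*(-73 + 165) - S = -(167 - 122)*(-73 + 165) - 1*(-45/2) = -45*92 + 45/2 = -1*4140 + 45/2 = -4140 + 45/2 = -8235/2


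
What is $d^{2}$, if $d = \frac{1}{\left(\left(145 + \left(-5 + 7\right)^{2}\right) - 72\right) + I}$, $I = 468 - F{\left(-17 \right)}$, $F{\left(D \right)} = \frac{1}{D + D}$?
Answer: $\frac{1156}{343397961} \approx 3.3664 \cdot 10^{-6}$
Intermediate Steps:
$F{\left(D \right)} = \frac{1}{2 D}$
$I = \frac{15913}{34}$ ($I = 468 - \frac{1}{2 \left(-17\right)} = 468 - \frac{1}{2} \left(- \frac{1}{17}\right) = 468 - - \frac{1}{34} = 468 + \frac{1}{34} = \frac{15913}{34} \approx 468.03$)
$d = \frac{34}{18531}$ ($d = \frac{1}{\left(\left(145 + \left(-5 + 7\right)^{2}\right) - 72\right) + \frac{15913}{34}} = \frac{1}{\left(\left(145 + 2^{2}\right) - 72\right) + \frac{15913}{34}} = \frac{1}{\left(\left(145 + 4\right) - 72\right) + \frac{15913}{34}} = \frac{1}{\left(149 - 72\right) + \frac{15913}{34}} = \frac{1}{77 + \frac{15913}{34}} = \frac{1}{\frac{18531}{34}} = \frac{34}{18531} \approx 0.0018348$)
$d^{2} = \left(\frac{34}{18531}\right)^{2} = \frac{1156}{343397961}$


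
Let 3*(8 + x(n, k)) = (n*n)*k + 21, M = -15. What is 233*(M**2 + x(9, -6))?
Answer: 14446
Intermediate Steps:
x(n, k) = -1 + k*n**2/3 (x(n, k) = -8 + ((n*n)*k + 21)/3 = -8 + (n**2*k + 21)/3 = -8 + (k*n**2 + 21)/3 = -8 + (21 + k*n**2)/3 = -8 + (7 + k*n**2/3) = -1 + k*n**2/3)
233*(M**2 + x(9, -6)) = 233*((-15)**2 + (-1 + (1/3)*(-6)*9**2)) = 233*(225 + (-1 + (1/3)*(-6)*81)) = 233*(225 + (-1 - 162)) = 233*(225 - 163) = 233*62 = 14446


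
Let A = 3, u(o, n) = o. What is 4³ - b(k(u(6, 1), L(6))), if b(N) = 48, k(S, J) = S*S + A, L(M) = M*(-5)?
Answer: 16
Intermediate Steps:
L(M) = -5*M
k(S, J) = 3 + S² (k(S, J) = S*S + 3 = S² + 3 = 3 + S²)
4³ - b(k(u(6, 1), L(6))) = 4³ - 1*48 = 64 - 48 = 16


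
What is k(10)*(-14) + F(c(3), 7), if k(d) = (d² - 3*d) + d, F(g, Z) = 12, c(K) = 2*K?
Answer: -1108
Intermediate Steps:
k(d) = d² - 2*d
k(10)*(-14) + F(c(3), 7) = (10*(-2 + 10))*(-14) + 12 = (10*8)*(-14) + 12 = 80*(-14) + 12 = -1120 + 12 = -1108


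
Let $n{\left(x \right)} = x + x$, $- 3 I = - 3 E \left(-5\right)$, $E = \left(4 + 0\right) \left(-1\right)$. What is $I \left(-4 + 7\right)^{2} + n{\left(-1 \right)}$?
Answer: $178$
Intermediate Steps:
$E = -4$ ($E = 4 \left(-1\right) = -4$)
$I = 20$ ($I = - \frac{\left(-3\right) \left(-4\right) \left(-5\right)}{3} = - \frac{12 \left(-5\right)}{3} = \left(- \frac{1}{3}\right) \left(-60\right) = 20$)
$n{\left(x \right)} = 2 x$
$I \left(-4 + 7\right)^{2} + n{\left(-1 \right)} = 20 \left(-4 + 7\right)^{2} + 2 \left(-1\right) = 20 \cdot 3^{2} - 2 = 20 \cdot 9 - 2 = 180 - 2 = 178$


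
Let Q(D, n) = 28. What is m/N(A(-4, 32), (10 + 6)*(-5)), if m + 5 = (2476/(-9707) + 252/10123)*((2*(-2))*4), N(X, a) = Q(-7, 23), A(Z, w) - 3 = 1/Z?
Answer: -129425661/2751390908 ≈ -0.047040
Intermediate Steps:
A(Z, w) = 3 + 1/Z
N(X, a) = 28
m = -129425661/98263961 (m = -5 + (2476/(-9707) + 252/10123)*((2*(-2))*4) = -5 + (2476*(-1/9707) + 252*(1/10123))*(-4*4) = -5 + (-2476/9707 + 252/10123)*(-16) = -5 - 22618384/98263961*(-16) = -5 + 361894144/98263961 = -129425661/98263961 ≈ -1.3171)
m/N(A(-4, 32), (10 + 6)*(-5)) = -129425661/98263961/28 = -129425661/98263961*1/28 = -129425661/2751390908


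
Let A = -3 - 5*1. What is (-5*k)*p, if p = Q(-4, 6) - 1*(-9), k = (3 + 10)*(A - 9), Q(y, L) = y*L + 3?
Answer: -13260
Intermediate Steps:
Q(y, L) = 3 + L*y (Q(y, L) = L*y + 3 = 3 + L*y)
A = -8 (A = -3 - 5 = -8)
k = -221 (k = (3 + 10)*(-8 - 9) = 13*(-17) = -221)
p = -12 (p = (3 + 6*(-4)) - 1*(-9) = (3 - 24) + 9 = -21 + 9 = -12)
(-5*k)*p = -5*(-221)*(-12) = 1105*(-12) = -13260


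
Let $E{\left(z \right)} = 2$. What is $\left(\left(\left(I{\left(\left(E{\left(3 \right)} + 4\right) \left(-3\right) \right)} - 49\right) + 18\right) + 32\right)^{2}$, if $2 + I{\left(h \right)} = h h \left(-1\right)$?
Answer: $105625$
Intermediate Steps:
$I{\left(h \right)} = -2 - h^{2}$ ($I{\left(h \right)} = -2 + h h \left(-1\right) = -2 + h^{2} \left(-1\right) = -2 - h^{2}$)
$\left(\left(\left(I{\left(\left(E{\left(3 \right)} + 4\right) \left(-3\right) \right)} - 49\right) + 18\right) + 32\right)^{2} = \left(\left(\left(\left(-2 - \left(\left(2 + 4\right) \left(-3\right)\right)^{2}\right) - 49\right) + 18\right) + 32\right)^{2} = \left(\left(\left(\left(-2 - \left(6 \left(-3\right)\right)^{2}\right) - 49\right) + 18\right) + 32\right)^{2} = \left(\left(\left(\left(-2 - \left(-18\right)^{2}\right) - 49\right) + 18\right) + 32\right)^{2} = \left(\left(\left(\left(-2 - 324\right) - 49\right) + 18\right) + 32\right)^{2} = \left(\left(\left(-326 - 49\right) + 18\right) + 32\right)^{2} = \left(\left(-375 + 18\right) + 32\right)^{2} = \left(-357 + 32\right)^{2} = \left(-325\right)^{2} = 105625$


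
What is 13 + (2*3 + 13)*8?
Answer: 165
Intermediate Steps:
13 + (2*3 + 13)*8 = 13 + (6 + 13)*8 = 13 + 19*8 = 13 + 152 = 165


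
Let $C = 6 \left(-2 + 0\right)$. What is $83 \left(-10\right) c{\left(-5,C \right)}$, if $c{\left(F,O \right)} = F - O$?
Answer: $-5810$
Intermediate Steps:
$C = -12$ ($C = 6 \left(-2\right) = -12$)
$83 \left(-10\right) c{\left(-5,C \right)} = 83 \left(-10\right) \left(-5 - -12\right) = - 830 \left(-5 + 12\right) = \left(-830\right) 7 = -5810$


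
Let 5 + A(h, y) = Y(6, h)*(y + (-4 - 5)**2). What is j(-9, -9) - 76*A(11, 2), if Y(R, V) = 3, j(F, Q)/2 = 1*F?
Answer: -18562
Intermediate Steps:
j(F, Q) = 2*F (j(F, Q) = 2*(1*F) = 2*F)
A(h, y) = 238 + 3*y (A(h, y) = -5 + 3*(y + (-4 - 5)**2) = -5 + 3*(y + (-9)**2) = -5 + 3*(y + 81) = -5 + 3*(81 + y) = -5 + (243 + 3*y) = 238 + 3*y)
j(-9, -9) - 76*A(11, 2) = 2*(-9) - 76*(238 + 3*2) = -18 - 76*(238 + 6) = -18 - 76*244 = -18 - 18544 = -18562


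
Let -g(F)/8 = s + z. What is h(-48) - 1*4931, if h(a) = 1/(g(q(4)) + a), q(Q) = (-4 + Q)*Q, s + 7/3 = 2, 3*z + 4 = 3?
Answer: -631171/128 ≈ -4931.0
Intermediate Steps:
z = -1/3 (z = -4/3 + (1/3)*3 = -4/3 + 1 = -1/3 ≈ -0.33333)
s = -1/3 (s = -7/3 + 2 = -1/3 ≈ -0.33333)
q(Q) = Q*(-4 + Q)
g(F) = 16/3 (g(F) = -8*(-1/3 - 1/3) = -8*(-2/3) = 16/3)
h(a) = 1/(16/3 + a)
h(-48) - 1*4931 = 3/(16 + 3*(-48)) - 1*4931 = 3/(16 - 144) - 4931 = 3/(-128) - 4931 = 3*(-1/128) - 4931 = -3/128 - 4931 = -631171/128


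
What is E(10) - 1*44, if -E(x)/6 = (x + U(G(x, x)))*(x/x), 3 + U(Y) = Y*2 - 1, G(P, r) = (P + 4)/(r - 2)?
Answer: -101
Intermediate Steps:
G(P, r) = (4 + P)/(-2 + r)
U(Y) = -4 + 2*Y (U(Y) = -3 + (Y*2 - 1) = -3 + (2*Y - 1) = -3 + (-1 + 2*Y) = -4 + 2*Y)
E(x) = 24 - 6*x - 12*(4 + x)/(-2 + x) (E(x) = -6*(x + (-4 + 2*((4 + x)/(-2 + x))))*x/x = -6*(x + (-4 + 2*(4 + x)/(-2 + x))) = -6*(-4 + x + 2*(4 + x)/(-2 + x)) = 24 - 6*x - 12*(4 + x)/(-2 + x))
E(10) - 1*44 = 6*(-16 - 1*10**2 + 4*10)/(-2 + 10) - 1*44 = 6*(-16 - 1*100 + 40)/8 - 44 = 6*(1/8)*(-16 - 100 + 40) - 44 = 6*(1/8)*(-76) - 44 = -57 - 44 = -101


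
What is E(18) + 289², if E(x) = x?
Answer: 83539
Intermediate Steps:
E(18) + 289² = 18 + 289² = 18 + 83521 = 83539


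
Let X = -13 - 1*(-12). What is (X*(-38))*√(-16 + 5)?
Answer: 38*I*√11 ≈ 126.03*I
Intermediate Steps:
X = -1 (X = -13 + 12 = -1)
(X*(-38))*√(-16 + 5) = (-1*(-38))*√(-16 + 5) = 38*√(-11) = 38*(I*√11) = 38*I*√11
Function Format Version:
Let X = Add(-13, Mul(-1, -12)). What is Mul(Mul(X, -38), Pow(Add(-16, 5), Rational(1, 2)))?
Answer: Mul(38, I, Pow(11, Rational(1, 2))) ≈ Mul(126.03, I)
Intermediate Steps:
X = -1 (X = Add(-13, 12) = -1)
Mul(Mul(X, -38), Pow(Add(-16, 5), Rational(1, 2))) = Mul(Mul(-1, -38), Pow(Add(-16, 5), Rational(1, 2))) = Mul(38, Pow(-11, Rational(1, 2))) = Mul(38, Mul(I, Pow(11, Rational(1, 2)))) = Mul(38, I, Pow(11, Rational(1, 2)))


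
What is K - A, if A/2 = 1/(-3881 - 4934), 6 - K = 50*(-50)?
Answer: 22090392/8815 ≈ 2506.0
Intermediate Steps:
K = 2506 (K = 6 - 50*(-50) = 6 - 1*(-2500) = 6 + 2500 = 2506)
A = -2/8815 (A = 2/(-3881 - 4934) = 2/(-8815) = 2*(-1/8815) = -2/8815 ≈ -0.00022689)
K - A = 2506 - 1*(-2/8815) = 2506 + 2/8815 = 22090392/8815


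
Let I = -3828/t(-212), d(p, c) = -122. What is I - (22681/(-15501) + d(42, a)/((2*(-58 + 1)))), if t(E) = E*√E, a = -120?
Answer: 38584/98173 - 957*I*√53/5618 ≈ 0.39302 - 1.2401*I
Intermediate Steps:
t(E) = E^(3/2)
I = -957*I*√53/5618 (I = -3828*I*√53/22472 = -957*I*√53/5618 ≈ -1.2401*I)
I - (22681/(-15501) + d(42, a)/((2*(-58 + 1)))) = -957*I*√53/5618 - (22681/(-15501) - 122*1/(2*(-58 + 1))) = -957*I*√53/5618 - (22681*(-1/15501) - 122/(2*(-57))) = -957*I*√53/5618 - (-22681/15501 - 122/(-114)) = -957*I*√53/5618 - (-22681/15501 - 122*(-1/114)) = -957*I*√53/5618 - (-22681/15501 + 61/57) = -957*I*√53/5618 - 1*(-38584/98173) = -957*I*√53/5618 + 38584/98173 = 38584/98173 - 957*I*√53/5618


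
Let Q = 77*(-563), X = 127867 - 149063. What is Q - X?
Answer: -22155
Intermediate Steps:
X = -21196
Q = -43351
Q - X = -43351 - 1*(-21196) = -43351 + 21196 = -22155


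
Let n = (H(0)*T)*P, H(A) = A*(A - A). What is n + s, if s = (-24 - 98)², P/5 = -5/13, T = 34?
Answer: 14884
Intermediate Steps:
H(A) = 0 (H(A) = A*0 = 0)
P = -25/13 (P = 5*(-5/13) = -25/13 ≈ -1.9231)
s = 14884 (s = (-122)² = 14884)
n = 0 (n = (0*34)*(-25/13) = 0*(-25/13) = 0)
n + s = 0 + 14884 = 14884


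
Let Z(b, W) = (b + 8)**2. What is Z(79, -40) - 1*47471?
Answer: -39902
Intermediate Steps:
Z(b, W) = (8 + b)**2
Z(79, -40) - 1*47471 = (8 + 79)**2 - 1*47471 = 87**2 - 47471 = 7569 - 47471 = -39902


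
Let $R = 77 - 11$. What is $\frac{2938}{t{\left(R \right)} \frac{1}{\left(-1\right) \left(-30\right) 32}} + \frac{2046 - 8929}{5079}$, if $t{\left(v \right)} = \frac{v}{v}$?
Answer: $\frac{14325211037}{5079} \approx 2.8205 \cdot 10^{6}$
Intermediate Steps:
$R = 66$
$t{\left(v \right)} = 1$
$\frac{2938}{t{\left(R \right)} \frac{1}{\left(-1\right) \left(-30\right) 32}} + \frac{2046 - 8929}{5079} = \frac{2938}{1 \frac{1}{\left(-1\right) \left(-30\right) 32}} + \frac{2046 - 8929}{5079} = \frac{2938}{1 \frac{1}{30 \cdot 32}} - \frac{6883}{5079} = \frac{2938}{1 \cdot \frac{1}{960}} - \frac{6883}{5079} = 2938 \frac{1}{\frac{1}{960}} - \frac{6883}{5079} = 2938 \cdot 960 - \frac{6883}{5079} = 2820480 - \frac{6883}{5079} = \frac{14325211037}{5079}$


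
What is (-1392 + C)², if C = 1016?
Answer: 141376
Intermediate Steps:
(-1392 + C)² = (-1392 + 1016)² = (-376)² = 141376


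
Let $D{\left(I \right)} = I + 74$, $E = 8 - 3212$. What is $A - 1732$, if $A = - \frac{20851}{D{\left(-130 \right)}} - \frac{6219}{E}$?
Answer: $- \frac{6766875}{4984} \approx -1357.7$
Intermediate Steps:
$E = -3204$ ($E = 8 - 3212 = -3204$)
$D{\left(I \right)} = 74 + I$
$A = \frac{1865413}{4984}$ ($A = - \frac{20851}{74 - 130} - \frac{6219}{-3204} = - \frac{20851}{-56} - - \frac{691}{356} = \left(-20851\right) \left(- \frac{1}{56}\right) + \frac{691}{356} = \frac{20851}{56} + \frac{691}{356} = \frac{1865413}{4984} \approx 374.28$)
$A - 1732 = \frac{1865413}{4984} - 1732 = - \frac{6766875}{4984}$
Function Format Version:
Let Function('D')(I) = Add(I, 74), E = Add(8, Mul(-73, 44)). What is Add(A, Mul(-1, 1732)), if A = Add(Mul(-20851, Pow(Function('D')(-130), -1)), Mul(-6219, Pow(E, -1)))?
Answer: Rational(-6766875, 4984) ≈ -1357.7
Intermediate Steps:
E = -3204 (E = Add(8, -3212) = -3204)
Function('D')(I) = Add(74, I)
A = Rational(1865413, 4984) (A = Add(Mul(-20851, Pow(Add(74, -130), -1)), Mul(-6219, Pow(-3204, -1))) = Add(Mul(-20851, Pow(-56, -1)), Mul(-6219, Rational(-1, 3204))) = Add(Mul(-20851, Rational(-1, 56)), Rational(691, 356)) = Add(Rational(20851, 56), Rational(691, 356)) = Rational(1865413, 4984) ≈ 374.28)
Add(A, Mul(-1, 1732)) = Add(Rational(1865413, 4984), Mul(-1, 1732)) = Add(Rational(1865413, 4984), -1732) = Rational(-6766875, 4984)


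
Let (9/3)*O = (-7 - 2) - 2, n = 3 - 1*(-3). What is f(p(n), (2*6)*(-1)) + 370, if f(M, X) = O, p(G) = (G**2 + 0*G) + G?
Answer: 1099/3 ≈ 366.33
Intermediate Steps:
n = 6 (n = 3 + 3 = 6)
p(G) = G + G**2 (p(G) = (G**2 + 0) + G = G**2 + G = G + G**2)
O = -11/3 (O = ((-7 - 2) - 2)/3 = (-9 - 2)/3 = (1/3)*(-11) = -11/3 ≈ -3.6667)
f(M, X) = -11/3
f(p(n), (2*6)*(-1)) + 370 = -11/3 + 370 = 1099/3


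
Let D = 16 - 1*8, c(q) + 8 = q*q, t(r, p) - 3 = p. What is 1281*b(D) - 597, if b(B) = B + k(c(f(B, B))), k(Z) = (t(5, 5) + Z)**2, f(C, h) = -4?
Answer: 337587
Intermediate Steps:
t(r, p) = 3 + p
c(q) = -8 + q**2 (c(q) = -8 + q*q = -8 + q**2)
k(Z) = (8 + Z)**2 (k(Z) = ((3 + 5) + Z)**2 = (8 + Z)**2)
D = 8 (D = 16 - 8 = 8)
b(B) = 256 + B (b(B) = B + (8 + (-8 + (-4)**2))**2 = B + (8 + (-8 + 16))**2 = B + (8 + 8)**2 = B + 16**2 = B + 256 = 256 + B)
1281*b(D) - 597 = 1281*(256 + 8) - 597 = 1281*264 - 597 = 338184 - 597 = 337587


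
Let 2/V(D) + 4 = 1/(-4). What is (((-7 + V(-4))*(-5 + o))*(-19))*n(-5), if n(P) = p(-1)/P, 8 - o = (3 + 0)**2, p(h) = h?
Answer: -14478/85 ≈ -170.33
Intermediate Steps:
V(D) = -8/17 (V(D) = 2/(-4 + 1/(-4)) = 2/(-4 - 1/4) = 2/(-17/4) = 2*(-4/17) = -8/17)
o = -1 (o = 8 - (3 + 0)**2 = 8 - 1*3**2 = 8 - 1*9 = 8 - 9 = -1)
n(P) = -1/P
(((-7 + V(-4))*(-5 + o))*(-19))*n(-5) = (((-7 - 8/17)*(-5 - 1))*(-19))*(-1/(-5)) = (-127/17*(-6)*(-19))*(-1*(-1/5)) = ((762/17)*(-19))*(1/5) = -14478/17*1/5 = -14478/85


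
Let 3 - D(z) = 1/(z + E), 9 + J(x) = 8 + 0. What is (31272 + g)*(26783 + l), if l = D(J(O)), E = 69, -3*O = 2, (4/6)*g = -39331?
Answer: -100997414703/136 ≈ -7.4263e+8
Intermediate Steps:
g = -117993/2 (g = (3/2)*(-39331) = -117993/2 ≈ -58997.)
O = -⅔ (O = -⅓*2 = -⅔ ≈ -0.66667)
J(x) = -1 (J(x) = -9 + (8 + 0) = -9 + 8 = -1)
D(z) = 3 - 1/(69 + z) (D(z) = 3 - 1/(z + 69) = 3 - 1/(69 + z))
l = 203/68 (l = (206 + 3*(-1))/(69 - 1) = (206 - 3)/68 = (1/68)*203 = 203/68 ≈ 2.9853)
(31272 + g)*(26783 + l) = (31272 - 117993/2)*(26783 + 203/68) = -55449/2*1821447/68 = -100997414703/136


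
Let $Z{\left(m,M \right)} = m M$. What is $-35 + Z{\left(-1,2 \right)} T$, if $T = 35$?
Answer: $-105$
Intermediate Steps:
$Z{\left(m,M \right)} = M m$
$-35 + Z{\left(-1,2 \right)} T = -35 + 2 \left(-1\right) 35 = -35 - 70 = -105$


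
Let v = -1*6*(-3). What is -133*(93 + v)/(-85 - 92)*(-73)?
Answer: -359233/59 ≈ -6088.7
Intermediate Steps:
v = 18 (v = -6*(-3) = 18)
-133*(93 + v)/(-85 - 92)*(-73) = -133*(93 + 18)/(-85 - 92)*(-73) = -14763/(-177)*(-73) = -14763*(-1)/177*(-73) = -133*(-37/59)*(-73) = (4921/59)*(-73) = -359233/59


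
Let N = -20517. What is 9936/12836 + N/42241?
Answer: 39087591/135551369 ≈ 0.28836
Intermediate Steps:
9936/12836 + N/42241 = 9936/12836 - 20517/42241 = 9936*(1/12836) - 20517*1/42241 = 2484/3209 - 20517/42241 = 39087591/135551369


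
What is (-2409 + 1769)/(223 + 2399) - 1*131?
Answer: -172061/1311 ≈ -131.24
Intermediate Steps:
(-2409 + 1769)/(223 + 2399) - 1*131 = -640/2622 - 131 = -640*1/2622 - 131 = -320/1311 - 131 = -172061/1311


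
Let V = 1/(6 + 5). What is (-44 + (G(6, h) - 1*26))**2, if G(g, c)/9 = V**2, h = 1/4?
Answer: 71588521/14641 ≈ 4889.6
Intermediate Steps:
h = 1/4 (h = 1*(1/4) = 1/4 ≈ 0.25000)
V = 1/11 ≈ 0.090909
G(g, c) = 9/121 (G(g, c) = 9*(1/11)**2 = 9*(1/121) = 9/121)
(-44 + (G(6, h) - 1*26))**2 = (-44 + (9/121 - 1*26))**2 = (-44 + (9/121 - 26))**2 = (-44 - 3137/121)**2 = (-8461/121)**2 = 71588521/14641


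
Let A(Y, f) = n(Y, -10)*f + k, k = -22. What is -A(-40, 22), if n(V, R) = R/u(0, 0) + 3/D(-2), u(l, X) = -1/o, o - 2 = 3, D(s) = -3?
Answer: -1056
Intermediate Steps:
o = 5 (o = 2 + 3 = 5)
u(l, X) = -⅕ (u(l, X) = -1/5 = -1*⅕ = -⅕)
n(V, R) = -1 - 5*R (n(V, R) = R/(-⅕) + 3/(-3) = R*(-5) + 3*(-⅓) = -5*R - 1 = -1 - 5*R)
A(Y, f) = -22 + 49*f (A(Y, f) = (-1 - 5*(-10))*f - 22 = (-1 + 50)*f - 22 = 49*f - 22 = -22 + 49*f)
-A(-40, 22) = -(-22 + 49*22) = -(-22 + 1078) = -1*1056 = -1056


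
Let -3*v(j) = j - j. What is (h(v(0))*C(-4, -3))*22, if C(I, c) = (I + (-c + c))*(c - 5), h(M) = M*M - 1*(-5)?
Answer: 3520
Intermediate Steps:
v(j) = 0 (v(j) = -(j - j)/3 = -1/3*0 = 0)
h(M) = 5 + M**2 (h(M) = M**2 + 5 = 5 + M**2)
C(I, c) = I*(-5 + c) (C(I, c) = (I + 0)*(-5 + c) = I*(-5 + c))
(h(v(0))*C(-4, -3))*22 = ((5 + 0**2)*(-4*(-5 - 3)))*22 = ((5 + 0)*(-4*(-8)))*22 = (5*32)*22 = 160*22 = 3520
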